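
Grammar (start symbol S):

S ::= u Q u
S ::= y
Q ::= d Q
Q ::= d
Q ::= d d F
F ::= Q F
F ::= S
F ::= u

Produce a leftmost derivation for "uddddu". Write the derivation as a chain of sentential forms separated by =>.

S=>uQu=>udQu=>uddQu=>udddQu=>uddddu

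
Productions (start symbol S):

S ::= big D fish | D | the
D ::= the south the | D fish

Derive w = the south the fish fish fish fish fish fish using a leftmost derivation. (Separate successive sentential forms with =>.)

S => D   [S ::= D]
D => D fish   [D ::= D fish]
D fish => D fish fish   [D ::= D fish]
D fish fish => D fish fish fish   [D ::= D fish]
D fish fish fish => D fish fish fish fish   [D ::= D fish]
D fish fish fish fish => D fish fish fish fish fish   [D ::= D fish]
D fish fish fish fish fish => D fish fish fish fish fish fish   [D ::= D fish]
D fish fish fish fish fish fish => the south the fish fish fish fish fish fish   [D ::= the south the]

S => D => D fish => D fish fish => D fish fish fish => D fish fish fish fish => D fish fish fish fish fish => D fish fish fish fish fish fish => the south the fish fish fish fish fish fish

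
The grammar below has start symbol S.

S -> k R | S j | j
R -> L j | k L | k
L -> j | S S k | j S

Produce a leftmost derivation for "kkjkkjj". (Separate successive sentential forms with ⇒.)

S ⇒ Sj ⇒ Sjj ⇒ kRjj ⇒ kkLjj ⇒ kkjSjj ⇒ kkjkRjj ⇒ kkjkkjj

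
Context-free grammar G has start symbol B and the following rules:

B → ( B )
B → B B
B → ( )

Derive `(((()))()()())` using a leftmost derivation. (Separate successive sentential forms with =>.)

B => (B) => (BB) => (BBB) => ((B)BB) => (((B))BB) => (((()))BB) => (((()))BBB) => (((()))()BB) => (((()))()()B) => (((()))()()())

B => (B)   [B → ( B )]
(B) => (BB)   [B → B B]
(BB) => (BBB)   [B → B B]
(BBB) => ((B)BB)   [B → ( B )]
((B)BB) => (((B))BB)   [B → ( B )]
(((B))BB) => (((()))BB)   [B → ( )]
(((()))BB) => (((()))BBB)   [B → B B]
(((()))BBB) => (((()))()BB)   [B → ( )]
(((()))()BB) => (((()))()()B)   [B → ( )]
(((()))()()B) => (((()))()()())   [B → ( )]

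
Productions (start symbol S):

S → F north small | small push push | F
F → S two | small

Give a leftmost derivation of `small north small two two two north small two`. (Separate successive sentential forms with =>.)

S => F => S two => F north small two => S two north small two => F two north small two => S two two north small two => F two two north small two => S two two two north small two => F north small two two two north small two => small north small two two two north small two

S => F   [S → F]
F => S two   [F → S two]
S two => F north small two   [S → F north small]
F north small two => S two north small two   [F → S two]
S two north small two => F two north small two   [S → F]
F two north small two => S two two north small two   [F → S two]
S two two north small two => F two two north small two   [S → F]
F two two north small two => S two two two north small two   [F → S two]
S two two two north small two => F north small two two two north small two   [S → F north small]
F north small two two two north small two => small north small two two two north small two   [F → small]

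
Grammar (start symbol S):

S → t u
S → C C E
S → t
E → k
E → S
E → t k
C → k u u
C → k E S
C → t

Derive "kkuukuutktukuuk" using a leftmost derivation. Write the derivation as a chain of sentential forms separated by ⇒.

S⇒CCE⇒kESCE⇒kSSCE⇒kCCESCE⇒kkuuCESCE⇒kkuukuuESCE⇒kkuukuutkSCE⇒kkuukuutktuCE⇒kkuukuutktukuuE⇒kkuukuutktukuuk

S ⇒ CCE   [S → C C E]
CCE ⇒ kESCE   [C → k E S]
kESCE ⇒ kSSCE   [E → S]
kSSCE ⇒ kCCESCE   [S → C C E]
kCCESCE ⇒ kkuuCESCE   [C → k u u]
kkuuCESCE ⇒ kkuukuuESCE   [C → k u u]
kkuukuuESCE ⇒ kkuukuutkSCE   [E → t k]
kkuukuutkSCE ⇒ kkuukuutktuCE   [S → t u]
kkuukuutktuCE ⇒ kkuukuutktukuuE   [C → k u u]
kkuukuutktukuuE ⇒ kkuukuutktukuuk   [E → k]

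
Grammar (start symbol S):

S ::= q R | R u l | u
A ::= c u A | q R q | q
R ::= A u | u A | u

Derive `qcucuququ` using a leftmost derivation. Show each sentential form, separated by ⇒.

S ⇒ qR   [S ::= q R]
qR ⇒ qAu   [R ::= A u]
qAu ⇒ qcuAu   [A ::= c u A]
qcuAu ⇒ qcucuAu   [A ::= c u A]
qcucuAu ⇒ qcucuqRqu   [A ::= q R q]
qcucuqRqu ⇒ qcucuququ   [R ::= u]

S ⇒ qR ⇒ qAu ⇒ qcuAu ⇒ qcucuAu ⇒ qcucuqRqu ⇒ qcucuququ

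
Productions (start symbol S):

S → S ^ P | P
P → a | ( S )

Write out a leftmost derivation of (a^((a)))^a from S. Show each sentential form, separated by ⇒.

S ⇒ S^P   [S → S ^ P]
S^P ⇒ P^P   [S → P]
P^P ⇒ (S)^P   [P → ( S )]
(S)^P ⇒ (S^P)^P   [S → S ^ P]
(S^P)^P ⇒ (P^P)^P   [S → P]
(P^P)^P ⇒ (a^P)^P   [P → a]
(a^P)^P ⇒ (a^(S))^P   [P → ( S )]
(a^(S))^P ⇒ (a^(P))^P   [S → P]
(a^(P))^P ⇒ (a^((S)))^P   [P → ( S )]
(a^((S)))^P ⇒ (a^((P)))^P   [S → P]
(a^((P)))^P ⇒ (a^((a)))^P   [P → a]
(a^((a)))^P ⇒ (a^((a)))^a   [P → a]

S⇒S^P⇒P^P⇒(S)^P⇒(S^P)^P⇒(P^P)^P⇒(a^P)^P⇒(a^(S))^P⇒(a^(P))^P⇒(a^((S)))^P⇒(a^((P)))^P⇒(a^((a)))^P⇒(a^((a)))^a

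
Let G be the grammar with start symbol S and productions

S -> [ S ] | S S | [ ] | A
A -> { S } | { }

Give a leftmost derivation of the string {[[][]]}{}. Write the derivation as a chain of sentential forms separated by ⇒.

S ⇒ SS   [S -> S S]
SS ⇒ AS   [S -> A]
AS ⇒ {S}S   [A -> { S }]
{S}S ⇒ {[S]}S   [S -> [ S ]]
{[S]}S ⇒ {[SS]}S   [S -> S S]
{[SS]}S ⇒ {[[]S]}S   [S -> [ ]]
{[[]S]}S ⇒ {[[][]]}S   [S -> [ ]]
{[[][]]}S ⇒ {[[][]]}A   [S -> A]
{[[][]]}A ⇒ {[[][]]}{}   [A -> { }]

S⇒SS⇒AS⇒{S}S⇒{[S]}S⇒{[SS]}S⇒{[[]S]}S⇒{[[][]]}S⇒{[[][]]}A⇒{[[][]]}{}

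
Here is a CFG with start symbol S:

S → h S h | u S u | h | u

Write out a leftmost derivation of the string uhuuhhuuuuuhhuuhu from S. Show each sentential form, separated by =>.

S => uSu => uhShu => uhuSuhu => uhuuSuuhu => uhuuhShuuhu => uhuuhhShhuuhu => uhuuhhuSuhhuuhu => uhuuhhuuSuuhhuuhu => uhuuhhuuuuuhhuuhu

S => uSu   [S → u S u]
uSu => uhShu   [S → h S h]
uhShu => uhuSuhu   [S → u S u]
uhuSuhu => uhuuSuuhu   [S → u S u]
uhuuSuuhu => uhuuhShuuhu   [S → h S h]
uhuuhShuuhu => uhuuhhShhuuhu   [S → h S h]
uhuuhhShhuuhu => uhuuhhuSuhhuuhu   [S → u S u]
uhuuhhuSuhhuuhu => uhuuhhuuSuuhhuuhu   [S → u S u]
uhuuhhuuSuuhhuuhu => uhuuhhuuuuuhhuuhu   [S → u]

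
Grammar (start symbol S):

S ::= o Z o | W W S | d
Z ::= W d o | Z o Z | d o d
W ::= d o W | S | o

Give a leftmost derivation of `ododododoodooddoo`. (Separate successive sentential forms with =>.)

S=>oZo=>oWdoo=>oSdoo=>oWWSdoo=>odoWWSdoo=>ododoWWSdoo=>odododoWWSdoo=>ododododoWWSdoo=>ododododooWSdoo=>ododododoodoWSdoo=>ododododoodooSdoo=>ododododoodooddoo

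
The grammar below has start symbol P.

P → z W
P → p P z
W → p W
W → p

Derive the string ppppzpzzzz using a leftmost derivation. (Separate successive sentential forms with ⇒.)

P ⇒ pPz   [P → p P z]
pPz ⇒ ppPzz   [P → p P z]
ppPzz ⇒ pppPzzz   [P → p P z]
pppPzzz ⇒ ppppPzzzz   [P → p P z]
ppppPzzzz ⇒ ppppzWzzzz   [P → z W]
ppppzWzzzz ⇒ ppppzpzzzz   [W → p]

P ⇒ pPz ⇒ ppPzz ⇒ pppPzzz ⇒ ppppPzzzz ⇒ ppppzWzzzz ⇒ ppppzpzzzz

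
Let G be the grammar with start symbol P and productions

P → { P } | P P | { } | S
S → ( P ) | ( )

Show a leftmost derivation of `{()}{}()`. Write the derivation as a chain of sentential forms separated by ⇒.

P ⇒ PP   [P → P P]
PP ⇒ PPP   [P → P P]
PPP ⇒ {P}PP   [P → { P }]
{P}PP ⇒ {S}PP   [P → S]
{S}PP ⇒ {()}PP   [S → ( )]
{()}PP ⇒ {()}{}P   [P → { }]
{()}{}P ⇒ {()}{}S   [P → S]
{()}{}S ⇒ {()}{}()   [S → ( )]

P ⇒ PP ⇒ PPP ⇒ {P}PP ⇒ {S}PP ⇒ {()}PP ⇒ {()}{}P ⇒ {()}{}S ⇒ {()}{}()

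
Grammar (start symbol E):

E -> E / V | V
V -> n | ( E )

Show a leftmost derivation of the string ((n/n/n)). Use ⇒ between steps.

E ⇒ V ⇒ (E) ⇒ (V) ⇒ ((E)) ⇒ ((E/V)) ⇒ ((E/V/V)) ⇒ ((V/V/V)) ⇒ ((n/V/V)) ⇒ ((n/n/V)) ⇒ ((n/n/n))

E ⇒ V   [E -> V]
V ⇒ (E)   [V -> ( E )]
(E) ⇒ (V)   [E -> V]
(V) ⇒ ((E))   [V -> ( E )]
((E)) ⇒ ((E/V))   [E -> E / V]
((E/V)) ⇒ ((E/V/V))   [E -> E / V]
((E/V/V)) ⇒ ((V/V/V))   [E -> V]
((V/V/V)) ⇒ ((n/V/V))   [V -> n]
((n/V/V)) ⇒ ((n/n/V))   [V -> n]
((n/n/V)) ⇒ ((n/n/n))   [V -> n]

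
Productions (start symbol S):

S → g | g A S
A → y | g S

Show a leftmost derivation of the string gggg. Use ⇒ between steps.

S ⇒ gAS ⇒ ggSS ⇒ gggS ⇒ gggg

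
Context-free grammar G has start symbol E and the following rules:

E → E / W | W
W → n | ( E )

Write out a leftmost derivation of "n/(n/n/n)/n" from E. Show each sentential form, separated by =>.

E => E/W   [E → E / W]
E/W => E/W/W   [E → E / W]
E/W/W => W/W/W   [E → W]
W/W/W => n/W/W   [W → n]
n/W/W => n/(E)/W   [W → ( E )]
n/(E)/W => n/(E/W)/W   [E → E / W]
n/(E/W)/W => n/(E/W/W)/W   [E → E / W]
n/(E/W/W)/W => n/(W/W/W)/W   [E → W]
n/(W/W/W)/W => n/(n/W/W)/W   [W → n]
n/(n/W/W)/W => n/(n/n/W)/W   [W → n]
n/(n/n/W)/W => n/(n/n/n)/W   [W → n]
n/(n/n/n)/W => n/(n/n/n)/n   [W → n]

E => E/W => E/W/W => W/W/W => n/W/W => n/(E)/W => n/(E/W)/W => n/(E/W/W)/W => n/(W/W/W)/W => n/(n/W/W)/W => n/(n/n/W)/W => n/(n/n/n)/W => n/(n/n/n)/n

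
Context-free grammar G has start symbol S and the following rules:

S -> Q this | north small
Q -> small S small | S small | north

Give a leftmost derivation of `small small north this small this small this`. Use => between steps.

S => Q this => small S small this => small Q this small this => small small S small this small this => small small Q this small this small this => small small north this small this small this

S => Q this   [S -> Q this]
Q this => small S small this   [Q -> small S small]
small S small this => small Q this small this   [S -> Q this]
small Q this small this => small small S small this small this   [Q -> small S small]
small small S small this small this => small small Q this small this small this   [S -> Q this]
small small Q this small this small this => small small north this small this small this   [Q -> north]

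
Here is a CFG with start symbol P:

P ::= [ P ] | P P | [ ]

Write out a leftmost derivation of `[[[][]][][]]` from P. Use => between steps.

P=>[P]=>[PP]=>[PPP]=>[[P]PP]=>[[PP]PP]=>[[[]P]PP]=>[[[][]]PP]=>[[[][]][]P]=>[[[][]][][]]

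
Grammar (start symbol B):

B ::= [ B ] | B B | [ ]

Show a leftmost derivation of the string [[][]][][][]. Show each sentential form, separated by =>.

B=>BB=>BBB=>BBBB=>[B]BBB=>[BB]BBB=>[[]B]BBB=>[[][]]BBB=>[[][]][]BB=>[[][]][][]B=>[[][]][][][]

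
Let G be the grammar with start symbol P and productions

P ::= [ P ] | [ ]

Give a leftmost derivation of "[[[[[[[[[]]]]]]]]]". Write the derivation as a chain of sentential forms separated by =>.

P=>[P]=>[[P]]=>[[[P]]]=>[[[[P]]]]=>[[[[[P]]]]]=>[[[[[[P]]]]]]=>[[[[[[[P]]]]]]]=>[[[[[[[[P]]]]]]]]=>[[[[[[[[[]]]]]]]]]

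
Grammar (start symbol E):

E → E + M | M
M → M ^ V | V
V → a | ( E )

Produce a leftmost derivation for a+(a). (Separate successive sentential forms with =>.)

E=>E+M=>M+M=>V+M=>a+M=>a+V=>a+(E)=>a+(M)=>a+(V)=>a+(a)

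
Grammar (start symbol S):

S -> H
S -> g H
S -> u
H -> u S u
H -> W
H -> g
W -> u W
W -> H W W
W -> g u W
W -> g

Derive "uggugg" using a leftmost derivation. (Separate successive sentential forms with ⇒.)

S ⇒ H ⇒ W ⇒ HWW ⇒ WWW ⇒ uWWW ⇒ ugWW ⇒ ugguWW ⇒ uggugW ⇒ uggugg

S ⇒ H   [S -> H]
H ⇒ W   [H -> W]
W ⇒ HWW   [W -> H W W]
HWW ⇒ WWW   [H -> W]
WWW ⇒ uWWW   [W -> u W]
uWWW ⇒ ugWW   [W -> g]
ugWW ⇒ ugguWW   [W -> g u W]
ugguWW ⇒ uggugW   [W -> g]
uggugW ⇒ uggugg   [W -> g]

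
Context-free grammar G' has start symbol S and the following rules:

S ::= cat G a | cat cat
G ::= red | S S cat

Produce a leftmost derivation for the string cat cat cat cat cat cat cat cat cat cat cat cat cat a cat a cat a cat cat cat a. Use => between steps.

S => cat G a => cat S S cat a => cat cat G a S cat a => cat cat S S cat a S cat a => cat cat cat cat S cat a S cat a => cat cat cat cat cat G a cat a S cat a => cat cat cat cat cat S S cat a cat a S cat a => cat cat cat cat cat cat cat S cat a cat a S cat a => cat cat cat cat cat cat cat cat G a cat a cat a S cat a => cat cat cat cat cat cat cat cat S S cat a cat a cat a S cat a => cat cat cat cat cat cat cat cat cat cat S cat a cat a cat a S cat a => cat cat cat cat cat cat cat cat cat cat cat cat cat a cat a cat a S cat a => cat cat cat cat cat cat cat cat cat cat cat cat cat a cat a cat a cat cat cat a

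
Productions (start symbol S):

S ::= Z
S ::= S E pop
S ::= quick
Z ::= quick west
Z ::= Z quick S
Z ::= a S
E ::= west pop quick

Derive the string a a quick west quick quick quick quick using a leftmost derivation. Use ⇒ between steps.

S ⇒ Z ⇒ Z quick S ⇒ a S quick S ⇒ a Z quick S ⇒ a a S quick S ⇒ a a Z quick S ⇒ a a Z quick S quick S ⇒ a a quick west quick S quick S ⇒ a a quick west quick quick quick S ⇒ a a quick west quick quick quick quick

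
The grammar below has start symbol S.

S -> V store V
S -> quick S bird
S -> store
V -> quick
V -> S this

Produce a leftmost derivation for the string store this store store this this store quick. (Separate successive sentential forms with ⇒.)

S ⇒ V store V ⇒ S this store V ⇒ V store V this store V ⇒ S this store V this store V ⇒ store this store V this store V ⇒ store this store S this this store V ⇒ store this store store this this store V ⇒ store this store store this this store quick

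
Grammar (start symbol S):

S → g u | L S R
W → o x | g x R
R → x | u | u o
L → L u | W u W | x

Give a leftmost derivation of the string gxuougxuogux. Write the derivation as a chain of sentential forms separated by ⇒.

S ⇒ LSR ⇒ WuWSR ⇒ gxRuWSR ⇒ gxuouWSR ⇒ gxuougxRSR ⇒ gxuougxuoSR ⇒ gxuougxuoguR ⇒ gxuougxuogux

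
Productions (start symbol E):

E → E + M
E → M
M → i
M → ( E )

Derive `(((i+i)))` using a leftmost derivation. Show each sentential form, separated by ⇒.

E ⇒ M ⇒ (E) ⇒ (M) ⇒ ((E)) ⇒ ((M)) ⇒ (((E))) ⇒ (((E+M))) ⇒ (((M+M))) ⇒ (((i+M))) ⇒ (((i+i)))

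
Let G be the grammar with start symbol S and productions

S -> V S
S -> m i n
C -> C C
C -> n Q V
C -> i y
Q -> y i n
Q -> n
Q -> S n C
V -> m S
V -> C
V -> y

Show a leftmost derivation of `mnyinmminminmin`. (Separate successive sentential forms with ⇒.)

S ⇒ VS ⇒ mSS ⇒ mVSS ⇒ mCSS ⇒ mnQVSS ⇒ mnyinVSS ⇒ mnyinmSSS ⇒ mnyinmminSS ⇒ mnyinmminminS ⇒ mnyinmminminmin

S ⇒ VS   [S -> V S]
VS ⇒ mSS   [V -> m S]
mSS ⇒ mVSS   [S -> V S]
mVSS ⇒ mCSS   [V -> C]
mCSS ⇒ mnQVSS   [C -> n Q V]
mnQVSS ⇒ mnyinVSS   [Q -> y i n]
mnyinVSS ⇒ mnyinmSSS   [V -> m S]
mnyinmSSS ⇒ mnyinmminSS   [S -> m i n]
mnyinmminSS ⇒ mnyinmminminS   [S -> m i n]
mnyinmminminS ⇒ mnyinmminminmin   [S -> m i n]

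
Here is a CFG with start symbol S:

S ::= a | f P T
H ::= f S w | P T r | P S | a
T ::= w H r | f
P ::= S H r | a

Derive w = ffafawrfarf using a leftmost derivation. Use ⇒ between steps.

S ⇒ fPT ⇒ fSHrT ⇒ ffPTHrT ⇒ ffSHrTHrT ⇒ ffaHrTHrT ⇒ ffafSwrTHrT ⇒ ffafawrTHrT ⇒ ffafawrfHrT ⇒ ffafawrfarT ⇒ ffafawrfarf

S ⇒ fPT   [S ::= f P T]
fPT ⇒ fSHrT   [P ::= S H r]
fSHrT ⇒ ffPTHrT   [S ::= f P T]
ffPTHrT ⇒ ffSHrTHrT   [P ::= S H r]
ffSHrTHrT ⇒ ffaHrTHrT   [S ::= a]
ffaHrTHrT ⇒ ffafSwrTHrT   [H ::= f S w]
ffafSwrTHrT ⇒ ffafawrTHrT   [S ::= a]
ffafawrTHrT ⇒ ffafawrfHrT   [T ::= f]
ffafawrfHrT ⇒ ffafawrfarT   [H ::= a]
ffafawrfarT ⇒ ffafawrfarf   [T ::= f]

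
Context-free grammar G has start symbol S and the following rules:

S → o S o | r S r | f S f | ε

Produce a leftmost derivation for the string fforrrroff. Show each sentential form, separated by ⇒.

S ⇒ fSf ⇒ ffSff ⇒ ffoSoff ⇒ fforSroff ⇒ fforrSrroff ⇒ fforrrroff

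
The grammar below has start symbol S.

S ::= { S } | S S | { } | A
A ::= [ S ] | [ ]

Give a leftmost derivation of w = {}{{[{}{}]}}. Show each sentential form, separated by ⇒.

S ⇒ SS   [S ::= S S]
SS ⇒ {}S   [S ::= { }]
{}S ⇒ {}{S}   [S ::= { S }]
{}{S} ⇒ {}{{S}}   [S ::= { S }]
{}{{S}} ⇒ {}{{A}}   [S ::= A]
{}{{A}} ⇒ {}{{[S]}}   [A ::= [ S ]]
{}{{[S]}} ⇒ {}{{[SS]}}   [S ::= S S]
{}{{[SS]}} ⇒ {}{{[{}S]}}   [S ::= { }]
{}{{[{}S]}} ⇒ {}{{[{}{}]}}   [S ::= { }]

S ⇒ SS ⇒ {}S ⇒ {}{S} ⇒ {}{{S}} ⇒ {}{{A}} ⇒ {}{{[S]}} ⇒ {}{{[SS]}} ⇒ {}{{[{}S]}} ⇒ {}{{[{}{}]}}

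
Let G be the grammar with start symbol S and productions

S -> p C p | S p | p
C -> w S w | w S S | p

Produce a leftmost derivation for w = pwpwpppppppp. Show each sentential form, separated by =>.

S => Sp   [S -> S p]
Sp => pCpp   [S -> p C p]
pCpp => pwSSpp   [C -> w S S]
pwSSpp => pwSpSpp   [S -> S p]
pwSpSpp => pwSppSpp   [S -> S p]
pwSppSpp => pwpCpppSpp   [S -> p C p]
pwpCpppSpp => pwpwSSpppSpp   [C -> w S S]
pwpwSSpppSpp => pwpwpSpppSpp   [S -> p]
pwpwpSpppSpp => pwpwpppppSpp   [S -> p]
pwpwpppppSpp => pwpwpppppppp   [S -> p]

S => Sp => pCpp => pwSSpp => pwSpSpp => pwSppSpp => pwpCpppSpp => pwpwSSpppSpp => pwpwpSpppSpp => pwpwpppppSpp => pwpwpppppppp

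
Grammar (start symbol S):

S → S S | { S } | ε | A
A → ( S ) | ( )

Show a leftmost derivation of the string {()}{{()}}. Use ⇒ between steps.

S ⇒ SS   [S → S S]
SS ⇒ {S}S   [S → { S }]
{S}S ⇒ {A}S   [S → A]
{A}S ⇒ {()}S   [A → ( )]
{()}S ⇒ {()}{S}   [S → { S }]
{()}{S} ⇒ {()}{{S}}   [S → { S }]
{()}{{S}} ⇒ {()}{{SS}}   [S → S S]
{()}{{SS}} ⇒ {()}{{SSS}}   [S → S S]
{()}{{SSS}} ⇒ {()}{{ASS}}   [S → A]
{()}{{ASS}} ⇒ {()}{{()SS}}   [A → ( )]
{()}{{()SS}} ⇒ {()}{{()S}}   [S → ε]
{()}{{()S}} ⇒ {()}{{()}}   [S → ε]

S ⇒ SS ⇒ {S}S ⇒ {A}S ⇒ {()}S ⇒ {()}{S} ⇒ {()}{{S}} ⇒ {()}{{SS}} ⇒ {()}{{SSS}} ⇒ {()}{{ASS}} ⇒ {()}{{()SS}} ⇒ {()}{{()S}} ⇒ {()}{{()}}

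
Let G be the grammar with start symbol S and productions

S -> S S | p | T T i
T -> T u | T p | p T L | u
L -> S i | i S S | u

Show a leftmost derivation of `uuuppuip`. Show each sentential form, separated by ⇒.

S ⇒ SS ⇒ TTiS ⇒ TpTiS ⇒ TppTiS ⇒ TuppTiS ⇒ TuuppTiS ⇒ uuuppTiS ⇒ uuuppuiS ⇒ uuuppuip

S ⇒ SS   [S -> S S]
SS ⇒ TTiS   [S -> T T i]
TTiS ⇒ TpTiS   [T -> T p]
TpTiS ⇒ TppTiS   [T -> T p]
TppTiS ⇒ TuppTiS   [T -> T u]
TuppTiS ⇒ TuuppTiS   [T -> T u]
TuuppTiS ⇒ uuuppTiS   [T -> u]
uuuppTiS ⇒ uuuppuiS   [T -> u]
uuuppuiS ⇒ uuuppuip   [S -> p]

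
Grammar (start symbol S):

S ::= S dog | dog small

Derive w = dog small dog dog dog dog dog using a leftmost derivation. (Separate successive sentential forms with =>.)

S => S dog   [S ::= S dog]
S dog => S dog dog   [S ::= S dog]
S dog dog => S dog dog dog   [S ::= S dog]
S dog dog dog => S dog dog dog dog   [S ::= S dog]
S dog dog dog dog => S dog dog dog dog dog   [S ::= S dog]
S dog dog dog dog dog => dog small dog dog dog dog dog   [S ::= dog small]

S => S dog => S dog dog => S dog dog dog => S dog dog dog dog => S dog dog dog dog dog => dog small dog dog dog dog dog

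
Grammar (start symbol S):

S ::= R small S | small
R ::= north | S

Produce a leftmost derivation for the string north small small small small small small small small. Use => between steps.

S => R small S   [S ::= R small S]
R small S => S small S   [R ::= S]
S small S => R small S small S   [S ::= R small S]
R small S small S => S small S small S   [R ::= S]
S small S small S => R small S small S small S   [S ::= R small S]
R small S small S small S => S small S small S small S   [R ::= S]
S small S small S small S => R small S small S small S small S   [S ::= R small S]
R small S small S small S small S => north small S small S small S small S   [R ::= north]
north small S small S small S small S => north small small small S small S small S   [S ::= small]
north small small small S small S small S => north small small small small small S small S   [S ::= small]
north small small small small small S small S => north small small small small small small small S   [S ::= small]
north small small small small small small small S => north small small small small small small small small   [S ::= small]

S => R small S => S small S => R small S small S => S small S small S => R small S small S small S => S small S small S small S => R small S small S small S small S => north small S small S small S small S => north small small small S small S small S => north small small small small small S small S => north small small small small small small small S => north small small small small small small small small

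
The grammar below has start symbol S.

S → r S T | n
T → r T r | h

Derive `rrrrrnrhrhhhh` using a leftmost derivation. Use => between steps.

S => rST   [S → r S T]
rST => rrSTT   [S → r S T]
rrSTT => rrrSTTT   [S → r S T]
rrrSTTT => rrrrSTTTT   [S → r S T]
rrrrSTTTT => rrrrrSTTTTT   [S → r S T]
rrrrrSTTTTT => rrrrrnTTTTT   [S → n]
rrrrrnTTTTT => rrrrrnrTrTTTT   [T → r T r]
rrrrrnrTrTTTT => rrrrrnrhrTTTT   [T → h]
rrrrrnrhrTTTT => rrrrrnrhrhTTT   [T → h]
rrrrrnrhrhTTT => rrrrrnrhrhhTT   [T → h]
rrrrrnrhrhhTT => rrrrrnrhrhhhT   [T → h]
rrrrrnrhrhhhT => rrrrrnrhrhhhh   [T → h]

S=>rST=>rrSTT=>rrrSTTT=>rrrrSTTTT=>rrrrrSTTTTT=>rrrrrnTTTTT=>rrrrrnrTrTTTT=>rrrrrnrhrTTTT=>rrrrrnrhrhTTT=>rrrrrnrhrhhTT=>rrrrrnrhrhhhT=>rrrrrnrhrhhhh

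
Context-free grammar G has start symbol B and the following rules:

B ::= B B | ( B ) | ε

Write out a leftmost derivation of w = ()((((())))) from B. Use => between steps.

B=>BB=>(B)B=>()B=>()(B)=>()((B))=>()(((B)))=>()((((B))))=>()(((((B)))))=>()((((()))))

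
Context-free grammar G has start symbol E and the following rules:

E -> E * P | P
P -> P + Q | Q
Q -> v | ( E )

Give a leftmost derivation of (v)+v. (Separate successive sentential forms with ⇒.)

E ⇒ P ⇒ P+Q ⇒ Q+Q ⇒ (E)+Q ⇒ (P)+Q ⇒ (Q)+Q ⇒ (v)+Q ⇒ (v)+v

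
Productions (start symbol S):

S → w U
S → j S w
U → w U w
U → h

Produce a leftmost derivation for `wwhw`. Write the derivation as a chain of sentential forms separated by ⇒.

S ⇒ wU   [S → w U]
wU ⇒ wwUw   [U → w U w]
wwUw ⇒ wwhw   [U → h]

S ⇒ wU ⇒ wwUw ⇒ wwhw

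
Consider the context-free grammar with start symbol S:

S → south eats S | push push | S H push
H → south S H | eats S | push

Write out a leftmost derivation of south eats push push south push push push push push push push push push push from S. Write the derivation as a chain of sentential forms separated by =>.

S => S H push => south eats S H push => south eats push push H push => south eats push push south S H push => south eats push push south S H push H push => south eats push push south S H push H push H push => south eats push push south S H push H push H push H push => south eats push push south push push H push H push H push H push => south eats push push south push push push push H push H push H push => south eats push push south push push push push push push H push H push => south eats push push south push push push push push push push push H push => south eats push push south push push push push push push push push push push

S => S H push   [S → S H push]
S H push => south eats S H push   [S → south eats S]
south eats S H push => south eats push push H push   [S → push push]
south eats push push H push => south eats push push south S H push   [H → south S H]
south eats push push south S H push => south eats push push south S H push H push   [S → S H push]
south eats push push south S H push H push => south eats push push south S H push H push H push   [S → S H push]
south eats push push south S H push H push H push => south eats push push south S H push H push H push H push   [S → S H push]
south eats push push south S H push H push H push H push => south eats push push south push push H push H push H push H push   [S → push push]
south eats push push south push push H push H push H push H push => south eats push push south push push push push H push H push H push   [H → push]
south eats push push south push push push push H push H push H push => south eats push push south push push push push push push H push H push   [H → push]
south eats push push south push push push push push push H push H push => south eats push push south push push push push push push push push H push   [H → push]
south eats push push south push push push push push push push push H push => south eats push push south push push push push push push push push push push   [H → push]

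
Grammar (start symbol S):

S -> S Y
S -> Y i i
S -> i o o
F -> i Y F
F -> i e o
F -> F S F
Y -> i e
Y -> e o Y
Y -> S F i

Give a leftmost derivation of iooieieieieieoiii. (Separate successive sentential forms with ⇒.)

S ⇒ Yii ⇒ SFiii ⇒ SYFiii ⇒ SYYFiii ⇒ SYYYFiii ⇒ SYYYYFiii ⇒ iooYYYYFiii ⇒ iooieYYYFiii ⇒ iooieieYYFiii ⇒ iooieieieYFiii ⇒ iooieieieieFiii ⇒ iooieieieieieoiii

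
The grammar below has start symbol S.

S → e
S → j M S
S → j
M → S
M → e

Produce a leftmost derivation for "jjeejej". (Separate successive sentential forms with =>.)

S => jMS   [S → j M S]
jMS => jSS   [M → S]
jSS => jjMSS   [S → j M S]
jjMSS => jjeSS   [M → e]
jjeSS => jjeeS   [S → e]
jjeeS => jjeejMS   [S → j M S]
jjeejMS => jjeejeS   [M → e]
jjeejeS => jjeejej   [S → j]

S => jMS => jSS => jjMSS => jjeSS => jjeeS => jjeejMS => jjeejeS => jjeejej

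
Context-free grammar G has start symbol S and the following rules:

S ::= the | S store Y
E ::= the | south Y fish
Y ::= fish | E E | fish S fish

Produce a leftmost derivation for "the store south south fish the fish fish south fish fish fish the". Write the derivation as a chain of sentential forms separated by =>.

S => S store Y => the store Y => the store E E => the store south Y fish E => the store south E E fish E => the store south south Y fish E fish E => the store south south fish S fish fish E fish E => the store south south fish the fish fish E fish E => the store south south fish the fish fish south Y fish fish E => the store south south fish the fish fish south fish fish fish E => the store south south fish the fish fish south fish fish fish the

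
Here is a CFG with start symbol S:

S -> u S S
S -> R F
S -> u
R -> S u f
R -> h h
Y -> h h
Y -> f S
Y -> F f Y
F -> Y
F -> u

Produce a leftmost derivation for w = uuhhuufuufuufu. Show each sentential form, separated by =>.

S => RF => SufF => RFufF => SufFufF => RFufFufF => SufFufFufF => uSSufFufFufF => uuSufFufFufF => uuRFufFufFufF => uuhhFufFufFufF => uuhhuufFufFufF => uuhhuufuufFufF => uuhhuufuufuufF => uuhhuufuufuufu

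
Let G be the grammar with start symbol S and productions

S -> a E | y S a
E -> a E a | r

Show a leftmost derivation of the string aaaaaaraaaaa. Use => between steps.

S => aE => aaEa => aaaEaa => aaaaEaaa => aaaaaEaaaa => aaaaaaEaaaaa => aaaaaaraaaaa

S => aE   [S -> a E]
aE => aaEa   [E -> a E a]
aaEa => aaaEaa   [E -> a E a]
aaaEaa => aaaaEaaa   [E -> a E a]
aaaaEaaa => aaaaaEaaaa   [E -> a E a]
aaaaaEaaaa => aaaaaaEaaaaa   [E -> a E a]
aaaaaaEaaaaa => aaaaaaraaaaa   [E -> r]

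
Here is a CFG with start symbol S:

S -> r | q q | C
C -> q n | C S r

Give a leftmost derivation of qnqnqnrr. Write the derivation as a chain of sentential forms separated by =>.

S => C   [S -> C]
C => CSr   [C -> C S r]
CSr => qnSr   [C -> q n]
qnSr => qnCr   [S -> C]
qnCr => qnCSrr   [C -> C S r]
qnCSrr => qnqnSrr   [C -> q n]
qnqnSrr => qnqnCrr   [S -> C]
qnqnCrr => qnqnqnrr   [C -> q n]

S => C => CSr => qnSr => qnCr => qnCSrr => qnqnSrr => qnqnCrr => qnqnqnrr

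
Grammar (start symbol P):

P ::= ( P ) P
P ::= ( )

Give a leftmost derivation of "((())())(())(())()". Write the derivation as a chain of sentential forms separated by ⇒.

P ⇒ (P)P ⇒ ((P)P)P ⇒ ((())P)P ⇒ ((())())P ⇒ ((())())(P)P ⇒ ((())())(())P ⇒ ((())())(())(P)P ⇒ ((())())(())(())P ⇒ ((())())(())(())()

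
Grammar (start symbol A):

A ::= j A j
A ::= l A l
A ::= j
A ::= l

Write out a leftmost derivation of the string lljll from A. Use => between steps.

A => lAl => llAll => lljll

A => lAl   [A ::= l A l]
lAl => llAll   [A ::= l A l]
llAll => lljll   [A ::= j]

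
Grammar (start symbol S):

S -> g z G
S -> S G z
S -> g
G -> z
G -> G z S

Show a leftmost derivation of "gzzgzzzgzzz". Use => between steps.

S => SGz => gGz => gGzSz => gGzSzSz => gzzSzSz => gzzSGzzSz => gzzgGzzSz => gzzgzzzSz => gzzgzzzgzGz => gzzgzzzgzzz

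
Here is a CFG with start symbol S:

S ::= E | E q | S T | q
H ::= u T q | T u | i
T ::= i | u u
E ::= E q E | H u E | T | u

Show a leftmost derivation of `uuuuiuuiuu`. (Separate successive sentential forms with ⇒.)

S ⇒ ST ⇒ STT ⇒ STTT ⇒ STTTT ⇒ STTTTT ⇒ ETTTTT ⇒ TTTTTT ⇒ uuTTTTT ⇒ uuuuTTTT ⇒ uuuuiTTT ⇒ uuuuiuuTT ⇒ uuuuiuuiT ⇒ uuuuiuuiuu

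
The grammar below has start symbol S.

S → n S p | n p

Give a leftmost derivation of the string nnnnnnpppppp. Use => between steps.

S => nSp => nnSpp => nnnSppp => nnnnSpppp => nnnnnSppppp => nnnnnnpppppp

S => nSp   [S → n S p]
nSp => nnSpp   [S → n S p]
nnSpp => nnnSppp   [S → n S p]
nnnSppp => nnnnSpppp   [S → n S p]
nnnnSpppp => nnnnnSppppp   [S → n S p]
nnnnnSppppp => nnnnnnpppppp   [S → n p]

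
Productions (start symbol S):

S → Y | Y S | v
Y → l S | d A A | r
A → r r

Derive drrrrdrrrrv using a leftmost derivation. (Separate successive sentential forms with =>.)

S => YS   [S → Y S]
YS => dAAS   [Y → d A A]
dAAS => drrAS   [A → r r]
drrAS => drrrrS   [A → r r]
drrrrS => drrrrYS   [S → Y S]
drrrrYS => drrrrdAAS   [Y → d A A]
drrrrdAAS => drrrrdrrAS   [A → r r]
drrrrdrrAS => drrrrdrrrrS   [A → r r]
drrrrdrrrrS => drrrrdrrrrv   [S → v]

S => YS => dAAS => drrAS => drrrrS => drrrrYS => drrrrdAAS => drrrrdrrAS => drrrrdrrrrS => drrrrdrrrrv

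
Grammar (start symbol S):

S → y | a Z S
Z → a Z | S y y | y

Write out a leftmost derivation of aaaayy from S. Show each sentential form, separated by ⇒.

S⇒aZS⇒aaZS⇒aaaZS⇒aaaaZS⇒aaaayS⇒aaaayy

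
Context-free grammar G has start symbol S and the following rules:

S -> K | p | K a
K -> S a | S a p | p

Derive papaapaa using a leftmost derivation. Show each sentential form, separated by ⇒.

S ⇒ K   [S -> K]
K ⇒ Sa   [K -> S a]
Sa ⇒ Kaa   [S -> K a]
Kaa ⇒ Sapaa   [K -> S a p]
Sapaa ⇒ Kaapaa   [S -> K a]
Kaapaa ⇒ Sapaapaa   [K -> S a p]
Sapaapaa ⇒ papaapaa   [S -> p]

S ⇒ K ⇒ Sa ⇒ Kaa ⇒ Sapaa ⇒ Kaapaa ⇒ Sapaapaa ⇒ papaapaa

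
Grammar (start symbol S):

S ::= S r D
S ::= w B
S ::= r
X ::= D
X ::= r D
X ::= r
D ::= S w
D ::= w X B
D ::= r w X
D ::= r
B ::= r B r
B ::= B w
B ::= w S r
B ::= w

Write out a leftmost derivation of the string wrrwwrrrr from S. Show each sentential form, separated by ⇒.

S ⇒ SrD ⇒ wBrD ⇒ wrBrrD ⇒ wrrBrrrD ⇒ wrrBwrrrD ⇒ wrrwwrrrD ⇒ wrrwwrrrr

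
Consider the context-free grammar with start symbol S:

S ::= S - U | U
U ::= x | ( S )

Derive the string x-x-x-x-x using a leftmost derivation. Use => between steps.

S => S-U   [S ::= S - U]
S-U => S-U-U   [S ::= S - U]
S-U-U => S-U-U-U   [S ::= S - U]
S-U-U-U => S-U-U-U-U   [S ::= S - U]
S-U-U-U-U => U-U-U-U-U   [S ::= U]
U-U-U-U-U => x-U-U-U-U   [U ::= x]
x-U-U-U-U => x-x-U-U-U   [U ::= x]
x-x-U-U-U => x-x-x-U-U   [U ::= x]
x-x-x-U-U => x-x-x-x-U   [U ::= x]
x-x-x-x-U => x-x-x-x-x   [U ::= x]

S => S-U => S-U-U => S-U-U-U => S-U-U-U-U => U-U-U-U-U => x-U-U-U-U => x-x-U-U-U => x-x-x-U-U => x-x-x-x-U => x-x-x-x-x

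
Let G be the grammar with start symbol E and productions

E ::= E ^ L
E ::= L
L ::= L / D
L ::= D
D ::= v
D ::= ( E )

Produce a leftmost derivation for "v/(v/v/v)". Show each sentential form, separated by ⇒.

E⇒L⇒L/D⇒D/D⇒v/D⇒v/(E)⇒v/(L)⇒v/(L/D)⇒v/(L/D/D)⇒v/(D/D/D)⇒v/(v/D/D)⇒v/(v/v/D)⇒v/(v/v/v)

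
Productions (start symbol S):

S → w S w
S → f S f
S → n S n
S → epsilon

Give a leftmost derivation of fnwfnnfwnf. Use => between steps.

S => fSf => fnSnf => fnwSwnf => fnwfSfwnf => fnwfnSnfwnf => fnwfnnfwnf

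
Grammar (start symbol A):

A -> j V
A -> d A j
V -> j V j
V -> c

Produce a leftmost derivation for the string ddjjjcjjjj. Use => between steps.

A => dAj   [A -> d A j]
dAj => ddAjj   [A -> d A j]
ddAjj => ddjVjj   [A -> j V]
ddjVjj => ddjjVjjj   [V -> j V j]
ddjjVjjj => ddjjjVjjjj   [V -> j V j]
ddjjjVjjjj => ddjjjcjjjj   [V -> c]

A => dAj => ddAjj => ddjVjj => ddjjVjjj => ddjjjVjjjj => ddjjjcjjjj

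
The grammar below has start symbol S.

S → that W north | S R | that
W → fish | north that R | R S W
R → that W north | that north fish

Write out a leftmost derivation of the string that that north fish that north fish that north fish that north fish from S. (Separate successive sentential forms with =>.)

S => S R   [S → S R]
S R => S R R   [S → S R]
S R R => S R R R   [S → S R]
S R R R => S R R R R   [S → S R]
S R R R R => that R R R R   [S → that]
that R R R R => that that north fish R R R   [R → that north fish]
that that north fish R R R => that that north fish that north fish R R   [R → that north fish]
that that north fish that north fish R R => that that north fish that north fish that north fish R   [R → that north fish]
that that north fish that north fish that north fish R => that that north fish that north fish that north fish that north fish   [R → that north fish]

S => S R => S R R => S R R R => S R R R R => that R R R R => that that north fish R R R => that that north fish that north fish R R => that that north fish that north fish that north fish R => that that north fish that north fish that north fish that north fish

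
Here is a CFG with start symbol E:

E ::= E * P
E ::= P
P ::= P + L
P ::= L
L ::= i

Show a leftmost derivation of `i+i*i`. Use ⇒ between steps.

E ⇒ E*P ⇒ P*P ⇒ P+L*P ⇒ L+L*P ⇒ i+L*P ⇒ i+i*P ⇒ i+i*L ⇒ i+i*i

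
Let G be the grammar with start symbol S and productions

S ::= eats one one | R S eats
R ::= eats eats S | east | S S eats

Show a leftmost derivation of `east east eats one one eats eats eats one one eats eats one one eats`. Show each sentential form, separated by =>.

S => R S eats => S S eats S eats => R S eats S eats S eats => east S eats S eats S eats => east R S eats eats S eats S eats => east east S eats eats S eats S eats => east east eats one one eats eats S eats S eats => east east eats one one eats eats eats one one eats S eats => east east eats one one eats eats eats one one eats eats one one eats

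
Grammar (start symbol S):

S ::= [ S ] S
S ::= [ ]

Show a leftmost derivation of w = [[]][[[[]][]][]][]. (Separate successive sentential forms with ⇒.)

S ⇒ [S]S ⇒ [[]]S ⇒ [[]][S]S ⇒ [[]][[S]S]S ⇒ [[]][[[S]S]S]S ⇒ [[]][[[[]]S]S]S ⇒ [[]][[[[]][]]S]S ⇒ [[]][[[[]][]][]]S ⇒ [[]][[[[]][]][]][]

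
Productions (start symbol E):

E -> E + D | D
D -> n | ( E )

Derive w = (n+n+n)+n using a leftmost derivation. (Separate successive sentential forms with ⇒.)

E⇒E+D⇒D+D⇒(E)+D⇒(E+D)+D⇒(E+D+D)+D⇒(D+D+D)+D⇒(n+D+D)+D⇒(n+n+D)+D⇒(n+n+n)+D⇒(n+n+n)+n

E ⇒ E+D   [E -> E + D]
E+D ⇒ D+D   [E -> D]
D+D ⇒ (E)+D   [D -> ( E )]
(E)+D ⇒ (E+D)+D   [E -> E + D]
(E+D)+D ⇒ (E+D+D)+D   [E -> E + D]
(E+D+D)+D ⇒ (D+D+D)+D   [E -> D]
(D+D+D)+D ⇒ (n+D+D)+D   [D -> n]
(n+D+D)+D ⇒ (n+n+D)+D   [D -> n]
(n+n+D)+D ⇒ (n+n+n)+D   [D -> n]
(n+n+n)+D ⇒ (n+n+n)+n   [D -> n]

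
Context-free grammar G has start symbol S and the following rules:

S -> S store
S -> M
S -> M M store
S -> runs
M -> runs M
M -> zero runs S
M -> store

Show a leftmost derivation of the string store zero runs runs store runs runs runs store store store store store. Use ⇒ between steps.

S ⇒ S store ⇒ M M store store ⇒ store M store store ⇒ store zero runs S store store ⇒ store zero runs S store store store ⇒ store zero runs M M store store store store ⇒ store zero runs runs M M store store store store ⇒ store zero runs runs store M store store store store ⇒ store zero runs runs store runs M store store store store ⇒ store zero runs runs store runs runs M store store store store ⇒ store zero runs runs store runs runs runs M store store store store ⇒ store zero runs runs store runs runs runs store store store store store

S ⇒ S store   [S -> S store]
S store ⇒ M M store store   [S -> M M store]
M M store store ⇒ store M store store   [M -> store]
store M store store ⇒ store zero runs S store store   [M -> zero runs S]
store zero runs S store store ⇒ store zero runs S store store store   [S -> S store]
store zero runs S store store store ⇒ store zero runs M M store store store store   [S -> M M store]
store zero runs M M store store store store ⇒ store zero runs runs M M store store store store   [M -> runs M]
store zero runs runs M M store store store store ⇒ store zero runs runs store M store store store store   [M -> store]
store zero runs runs store M store store store store ⇒ store zero runs runs store runs M store store store store   [M -> runs M]
store zero runs runs store runs M store store store store ⇒ store zero runs runs store runs runs M store store store store   [M -> runs M]
store zero runs runs store runs runs M store store store store ⇒ store zero runs runs store runs runs runs M store store store store   [M -> runs M]
store zero runs runs store runs runs runs M store store store store ⇒ store zero runs runs store runs runs runs store store store store store   [M -> store]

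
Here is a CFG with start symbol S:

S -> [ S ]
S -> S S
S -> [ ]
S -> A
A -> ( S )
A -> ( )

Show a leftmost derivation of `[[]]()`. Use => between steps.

S=>SS=>[S]S=>[[]]S=>[[]]A=>[[]]()

S => SS   [S -> S S]
SS => [S]S   [S -> [ S ]]
[S]S => [[]]S   [S -> [ ]]
[[]]S => [[]]A   [S -> A]
[[]]A => [[]]()   [A -> ( )]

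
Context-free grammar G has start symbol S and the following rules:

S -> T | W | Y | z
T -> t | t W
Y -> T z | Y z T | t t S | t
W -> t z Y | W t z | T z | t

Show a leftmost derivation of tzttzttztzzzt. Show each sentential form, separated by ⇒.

S⇒Y⇒YzT⇒YzTzT⇒tzTzT⇒tztWzT⇒tzttzYzT⇒tzttzTzzT⇒tzttztWzzT⇒tzttztWtzzzT⇒tzttztTztzzzT⇒tzttzttztzzzT⇒tzttzttztzzzt

S ⇒ Y   [S -> Y]
Y ⇒ YzT   [Y -> Y z T]
YzT ⇒ YzTzT   [Y -> Y z T]
YzTzT ⇒ tzTzT   [Y -> t]
tzTzT ⇒ tztWzT   [T -> t W]
tztWzT ⇒ tzttzYzT   [W -> t z Y]
tzttzYzT ⇒ tzttzTzzT   [Y -> T z]
tzttzTzzT ⇒ tzttztWzzT   [T -> t W]
tzttztWzzT ⇒ tzttztWtzzzT   [W -> W t z]
tzttztWtzzzT ⇒ tzttztTztzzzT   [W -> T z]
tzttztTztzzzT ⇒ tzttzttztzzzT   [T -> t]
tzttzttztzzzT ⇒ tzttzttztzzzt   [T -> t]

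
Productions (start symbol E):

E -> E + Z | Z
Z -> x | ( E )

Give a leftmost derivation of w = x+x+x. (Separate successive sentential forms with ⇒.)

E ⇒ E+Z   [E -> E + Z]
E+Z ⇒ E+Z+Z   [E -> E + Z]
E+Z+Z ⇒ Z+Z+Z   [E -> Z]
Z+Z+Z ⇒ x+Z+Z   [Z -> x]
x+Z+Z ⇒ x+x+Z   [Z -> x]
x+x+Z ⇒ x+x+x   [Z -> x]

E⇒E+Z⇒E+Z+Z⇒Z+Z+Z⇒x+Z+Z⇒x+x+Z⇒x+x+x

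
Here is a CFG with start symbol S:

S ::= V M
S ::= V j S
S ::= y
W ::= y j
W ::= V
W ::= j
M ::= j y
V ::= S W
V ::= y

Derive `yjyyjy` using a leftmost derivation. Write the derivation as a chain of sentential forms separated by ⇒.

S⇒VM⇒SWM⇒VMWM⇒yMWM⇒yjyWM⇒yjyVM⇒yjyyM⇒yjyyjy

S ⇒ VM   [S ::= V M]
VM ⇒ SWM   [V ::= S W]
SWM ⇒ VMWM   [S ::= V M]
VMWM ⇒ yMWM   [V ::= y]
yMWM ⇒ yjyWM   [M ::= j y]
yjyWM ⇒ yjyVM   [W ::= V]
yjyVM ⇒ yjyyM   [V ::= y]
yjyyM ⇒ yjyyjy   [M ::= j y]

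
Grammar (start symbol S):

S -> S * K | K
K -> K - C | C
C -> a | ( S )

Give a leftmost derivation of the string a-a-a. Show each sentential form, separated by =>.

S => K => K-C => K-C-C => C-C-C => a-C-C => a-a-C => a-a-a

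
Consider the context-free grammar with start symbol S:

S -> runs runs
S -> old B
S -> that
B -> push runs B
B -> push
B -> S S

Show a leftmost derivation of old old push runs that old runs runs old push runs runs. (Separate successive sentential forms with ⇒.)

S ⇒ old B ⇒ old S S ⇒ old old B S ⇒ old old push runs B S ⇒ old old push runs S S S ⇒ old old push runs that S S ⇒ old old push runs that old B S ⇒ old old push runs that old S S S ⇒ old old push runs that old runs runs S S ⇒ old old push runs that old runs runs old B S ⇒ old old push runs that old runs runs old push S ⇒ old old push runs that old runs runs old push runs runs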